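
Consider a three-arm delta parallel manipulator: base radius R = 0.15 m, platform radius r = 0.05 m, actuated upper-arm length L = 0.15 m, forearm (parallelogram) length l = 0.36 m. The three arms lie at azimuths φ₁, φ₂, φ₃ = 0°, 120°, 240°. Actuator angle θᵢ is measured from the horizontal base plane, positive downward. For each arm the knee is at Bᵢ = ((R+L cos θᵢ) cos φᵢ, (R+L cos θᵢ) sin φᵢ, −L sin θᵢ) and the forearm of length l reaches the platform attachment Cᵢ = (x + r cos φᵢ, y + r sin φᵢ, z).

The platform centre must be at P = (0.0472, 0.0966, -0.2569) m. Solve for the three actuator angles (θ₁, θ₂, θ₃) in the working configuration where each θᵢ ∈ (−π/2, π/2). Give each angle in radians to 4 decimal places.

arm 1 (φ=0.0°): x'=0.0472, y'=0.0966
  A=0.0528, B=-0.2569, C=(l²−L²−A²−y'²−z²)/(2L)=0.0966
  θ1 = atan2(B,A) + arccos(C/0.2623) = -0.1745
arm 2 (φ=120.0°): x'=0.0601, y'=-0.0892
  A=0.0399, B=-0.2569, C=(l²−L²−A²−y'²−z²)/(2L)=0.1052
  √(A²+B²)=0.2600;  θ2 = -1.4166+1.1543 ≈ -0.2623
φ3=240.0° → target in arm frame (-0.1073, -0.0074)
  e−x'=0.2073;  (l²−L²−(e−x')²−y'²−z²)/2L = -0.0064
  √(A²+B²)=0.3301;  θ3 = -0.8919+1.5901 ≈ 0.6981

θ₁ = -0.1745, θ₂ = -0.2623, θ₃ = 0.6981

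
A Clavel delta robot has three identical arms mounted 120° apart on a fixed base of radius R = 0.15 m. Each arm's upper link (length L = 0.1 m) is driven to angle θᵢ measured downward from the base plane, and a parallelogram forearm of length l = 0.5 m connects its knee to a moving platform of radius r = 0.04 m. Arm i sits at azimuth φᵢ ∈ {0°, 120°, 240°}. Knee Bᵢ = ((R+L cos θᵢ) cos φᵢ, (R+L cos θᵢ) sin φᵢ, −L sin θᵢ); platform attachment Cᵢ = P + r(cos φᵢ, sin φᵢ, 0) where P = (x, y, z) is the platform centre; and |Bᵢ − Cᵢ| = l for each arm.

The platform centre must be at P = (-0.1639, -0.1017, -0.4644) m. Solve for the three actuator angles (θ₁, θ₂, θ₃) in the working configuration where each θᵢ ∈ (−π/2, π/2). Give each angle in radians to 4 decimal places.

θ₁ = 1.1345, θ₂ = 0.5235, θ₃ = -0.2617

φ1=0.0° → target in arm frame (-0.1639, -0.1017)
  e−x'=0.2739;  (l²−L²−(e−x')²−y'²−z²)/2L = -0.3052
  γ=atan2(-0.4644,0.2739)=-1.0379;  ψ=arccos(-0.5660)=2.1724;  θ1=γ+ψ≈1.1345
arm 2 (φ=120.0°): x'=-0.0061, y'=0.1928
  e−x'=0.1161;  (l²−L²−(e−x')²−y'²−z²)/2L = -0.1316
  γ=atan2(-0.4644,0.1161)=-1.3258;  ψ=arccos(-0.2749)=1.8493;  θ2=γ+ψ≈0.5235
φ3=240.0° → target in arm frame (0.1700, -0.0911)
  e−x'=-0.0600;  (l²−L²−(e−x')²−y'²−z²)/2L = 0.0622
  √(A²+B²)=0.4683;  θ3 = -1.6993+1.4377 ≈ -0.2617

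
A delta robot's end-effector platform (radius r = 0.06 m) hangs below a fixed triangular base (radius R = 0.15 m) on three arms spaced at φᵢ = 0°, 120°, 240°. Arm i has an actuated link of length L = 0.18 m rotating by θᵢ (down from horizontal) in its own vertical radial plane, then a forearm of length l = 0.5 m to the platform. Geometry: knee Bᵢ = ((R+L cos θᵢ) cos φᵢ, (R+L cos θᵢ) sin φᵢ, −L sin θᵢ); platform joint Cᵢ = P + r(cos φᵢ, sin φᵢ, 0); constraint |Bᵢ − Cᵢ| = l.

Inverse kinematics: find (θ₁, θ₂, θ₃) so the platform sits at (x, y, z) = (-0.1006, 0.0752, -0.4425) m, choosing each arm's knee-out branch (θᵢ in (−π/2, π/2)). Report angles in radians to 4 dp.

arm 1 (φ=0.0°): x'=-0.1006, y'=0.0752
  A cos θ + B sin θ = C:  0.1906·cos θ + -0.4425·sin θ = -0.0561
  √(A²+B²)=0.4818;  θ1 = -1.1641+1.6875 ≈ 0.5234
arm 2 (φ=120.0°): x'=0.1154, y'=0.0495
  A cos θ + B sin θ = C:  -0.0254·cos θ + -0.4425·sin θ = 0.0519
  γ=atan2(-0.4425,-0.0254)=-1.6282;  ψ=arccos(0.1172)=1.4534;  θ2=γ+ψ≈-0.1748
arm 3 (φ=240.0°): x'=-0.0148, y'=-0.1247
  A=0.1048, B=-0.4425, C=(l²−L²−A²−y'²−z²)/(2L)=-0.0132
  √(A²+B²)=0.4547;  θ3 = -1.3382+1.5998 ≈ 0.2616

θ₁ = 0.5234, θ₂ = -0.1748, θ₃ = 0.2616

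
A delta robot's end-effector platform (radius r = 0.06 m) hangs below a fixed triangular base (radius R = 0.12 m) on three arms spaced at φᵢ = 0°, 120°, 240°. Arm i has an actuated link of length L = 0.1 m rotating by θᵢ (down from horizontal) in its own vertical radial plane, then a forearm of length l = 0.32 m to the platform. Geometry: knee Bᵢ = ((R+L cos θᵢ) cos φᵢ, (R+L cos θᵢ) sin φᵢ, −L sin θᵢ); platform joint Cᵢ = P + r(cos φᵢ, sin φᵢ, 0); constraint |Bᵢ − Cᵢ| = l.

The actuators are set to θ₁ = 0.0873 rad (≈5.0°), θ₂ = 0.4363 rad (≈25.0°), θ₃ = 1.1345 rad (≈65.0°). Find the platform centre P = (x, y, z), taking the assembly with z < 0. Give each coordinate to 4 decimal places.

arm 1 at φ=0.0°: (R−r)+L cos θ1 = 0.1596;  S1 = (0.1596, 0.0000, -0.0087)
arm 2 at φ=120.0°: (R−r)+L cos θ2 = 0.1506;  S2 = (-0.0753, 0.1305, -0.0423)
S3 = (0.1023·cos240.0°, 0.1023·sin240.0°, -0.0906) = (-0.0511, -0.0886, -0.0906)
subtract pairs → two planes through P
[-0.4699 0.2609 -0.0671]·P = -0.0011;  [-0.4215 -0.1771 -0.1638]·P = -0.0069
det = 0.1932;  x = 0.0103+-0.2827z,  y = 0.0144+-0.2521z
into |P−S₁|² = l²: 1.1435z² + 0.0946z + -0.0798 = 0;  Δ = 0.3740;  z = -0.3088 or 0.2260 → z<0 root = -0.3088
x = 0.0976, y = 0.0922

(0.0976, 0.0922, -0.3088)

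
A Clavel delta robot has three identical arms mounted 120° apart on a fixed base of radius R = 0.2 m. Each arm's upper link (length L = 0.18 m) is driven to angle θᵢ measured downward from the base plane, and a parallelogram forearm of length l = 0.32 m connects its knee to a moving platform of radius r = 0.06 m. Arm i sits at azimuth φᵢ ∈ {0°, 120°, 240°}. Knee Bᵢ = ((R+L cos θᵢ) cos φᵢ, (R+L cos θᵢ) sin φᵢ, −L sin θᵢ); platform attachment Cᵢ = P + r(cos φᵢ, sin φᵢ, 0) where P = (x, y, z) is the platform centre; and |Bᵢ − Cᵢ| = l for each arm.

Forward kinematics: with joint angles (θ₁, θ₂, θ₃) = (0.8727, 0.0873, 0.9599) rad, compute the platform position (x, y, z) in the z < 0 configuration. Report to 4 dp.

(-0.0361, 0.0837, -0.2392)

O1 = (0.2557·cos0.0°, 0.2557·sin0.0°, -0.1379) = (0.2557, 0.0000, -0.1379)
O2 = (0.3193·cos120.0°, 0.3193·sin120.0°, -0.0157) = (-0.1597, 0.2765, -0.0157)
O3 = (0.2432·cos240.0°, 0.2432·sin240.0°, -0.1474) = (-0.1216, -0.2107, -0.1474)
eliminate P² terms by subtracting sphere 1 from 2 and 3
plane₁₂: -0.8307x+0.5531y+0.2444z = 0.0178
Cramer: x(z) = -0.0073+0.1204z;  y(z) = 0.0213-0.2610z
sphere 1 gives Az²+Bz+C=0 with A=1.0826, B=0.2013, C=-0.0138;  B²−4AC=0.1002;  roots -0.2392, 0.0532;  negative root z = -0.2392
x = -0.0361, y = 0.0837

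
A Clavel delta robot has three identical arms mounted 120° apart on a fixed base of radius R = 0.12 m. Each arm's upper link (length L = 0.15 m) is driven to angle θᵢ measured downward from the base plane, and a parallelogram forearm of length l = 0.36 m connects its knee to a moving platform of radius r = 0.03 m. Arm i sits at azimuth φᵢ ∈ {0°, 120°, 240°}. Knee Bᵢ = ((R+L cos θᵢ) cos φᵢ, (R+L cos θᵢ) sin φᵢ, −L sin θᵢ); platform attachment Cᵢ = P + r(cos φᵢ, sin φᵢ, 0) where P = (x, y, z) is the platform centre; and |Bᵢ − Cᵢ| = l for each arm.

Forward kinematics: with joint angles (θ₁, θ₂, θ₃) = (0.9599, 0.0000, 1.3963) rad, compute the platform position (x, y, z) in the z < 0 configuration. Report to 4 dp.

(-0.0249, 0.1974, -0.3470)

S1 = (0.1760·cos0.0°, 0.1760·sin0.0°, -0.1229) = (0.1760, 0.0000, -0.1229)
S2 = (0.2400·cos120.0°, 0.2400·sin120.0°, 0.0000) = (-0.1200, 0.2078, 0.0000)
φ3=240.0°: virtual centre (-0.0580, -0.1005, -0.1477), radius l
subtract pairs → two planes through P
plane₁₂: -0.5921x+0.4157y+0.2457z = 0.0115
Cramer: x(z) = 0.0069+0.0916z;  y(z) = 0.0376-0.4607z
sphere 1 gives Az²+Bz+C=0 with A=1.2206, B=0.1801, C=-0.0845;  B²−4AC=0.4450;  roots -0.3470, 0.1995;  negative root z = -0.3470
x = -0.0249, y = 0.1974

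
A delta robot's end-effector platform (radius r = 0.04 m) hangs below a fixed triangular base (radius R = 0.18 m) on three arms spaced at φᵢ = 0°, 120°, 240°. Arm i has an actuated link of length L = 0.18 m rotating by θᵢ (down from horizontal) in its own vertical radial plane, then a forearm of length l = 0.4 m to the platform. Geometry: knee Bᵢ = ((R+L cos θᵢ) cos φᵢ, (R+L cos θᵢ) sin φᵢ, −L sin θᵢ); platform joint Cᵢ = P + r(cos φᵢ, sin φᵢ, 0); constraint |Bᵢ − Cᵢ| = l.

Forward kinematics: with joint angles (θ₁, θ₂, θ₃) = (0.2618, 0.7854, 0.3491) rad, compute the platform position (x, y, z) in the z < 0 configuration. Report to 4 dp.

φ1=0.0°: virtual centre (0.3139, 0.0000, -0.0466), radius l
φ2=120.0°: virtual centre (-0.1336, 0.2315, -0.1273), radius l
φ3=240.0°: virtual centre (-0.1546, -0.2677, -0.0616), radius l
|O₂|²−|O₁|² = -0.0130;  |O₃|²−|O₁|² = -0.0013
linear system: -0.8950x+0.4629y = -0.0130−-0.1614z; -0.9369x+-0.5355y = -0.0013−-0.0300z
Cramer: x(z) = 0.0083-0.1098z;  y(z) = -0.0121+0.1362z
quadratic in z: (1.0306)z²+(0.1570)z+(-0.0643)=0, √Δ=0.5384 → z ∈ {-0.3374, 0.1850}; z = -0.3374 (taking z<0)
x = 0.0454, y = -0.0580

(0.0454, -0.0580, -0.3374)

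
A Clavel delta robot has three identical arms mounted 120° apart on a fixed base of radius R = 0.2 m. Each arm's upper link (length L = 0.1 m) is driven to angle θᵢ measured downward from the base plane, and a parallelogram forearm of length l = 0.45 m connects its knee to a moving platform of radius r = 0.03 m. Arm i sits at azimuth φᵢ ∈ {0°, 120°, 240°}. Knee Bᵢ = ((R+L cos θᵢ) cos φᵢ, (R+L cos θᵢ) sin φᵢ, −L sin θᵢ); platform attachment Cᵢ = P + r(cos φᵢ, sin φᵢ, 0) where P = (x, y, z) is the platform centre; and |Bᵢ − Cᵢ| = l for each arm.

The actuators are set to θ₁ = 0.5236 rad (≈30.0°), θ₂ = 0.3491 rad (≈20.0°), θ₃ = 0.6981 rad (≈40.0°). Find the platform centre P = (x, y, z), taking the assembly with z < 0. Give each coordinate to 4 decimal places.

φ1=0.0°: virtual centre (0.2566, 0.0000, -0.0500), radius l
φ2=120.0°: virtual centre (-0.1320, 0.2286, -0.0342), radius l
φ3=240.0°: virtual centre (-0.1233, -0.2136, -0.0643), radius l
subtract pairs → two planes through P
linear system: -0.7772x+0.4572y = 0.0025−0.0316z; -0.7598x+-0.4271y = -0.0034−-0.0286z
det = 0.6793;  x = 0.0007+0.0006z,  y = 0.0067+-0.0680z
sphere 1 gives Az²+Bz+C=0 with A=1.0046, B=0.0988, C=-0.1345;  B²−4AC=0.5501;  roots -0.4183, 0.3200;  negative root z = -0.4183
x = 0.0004, y = 0.0351

(0.0004, 0.0351, -0.4183)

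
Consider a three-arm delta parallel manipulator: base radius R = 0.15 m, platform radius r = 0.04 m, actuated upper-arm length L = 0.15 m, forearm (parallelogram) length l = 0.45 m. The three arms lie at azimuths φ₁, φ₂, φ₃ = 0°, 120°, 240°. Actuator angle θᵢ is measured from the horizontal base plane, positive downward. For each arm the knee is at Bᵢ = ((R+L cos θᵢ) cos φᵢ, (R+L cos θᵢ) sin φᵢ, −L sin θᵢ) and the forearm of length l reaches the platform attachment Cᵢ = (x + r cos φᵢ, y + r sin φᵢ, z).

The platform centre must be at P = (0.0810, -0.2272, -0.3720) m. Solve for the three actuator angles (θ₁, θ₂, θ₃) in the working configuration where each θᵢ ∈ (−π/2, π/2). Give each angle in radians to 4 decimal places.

θ₁ = 0.1748, θ₂ = 1.3092, θ₃ = -0.1745

rotate P by −φ1: (0.0810, -0.2272, -0.3720)
  A cos θ + B sin θ = C:  0.0290·cos θ + -0.3720·sin θ = -0.0361
  √(A²+B²)=0.3731;  θ1 = -1.4930+1.6678 ≈ 0.1748
arm 2 (φ=120.0°): x'=-0.2373, y'=0.0435
  A=0.3473, B=-0.3720, C=(l²−L²−A²−y'²−z²)/(2L)=-0.2695
  √(A²+B²)=0.5089;  θ2 = -0.8198+2.1290 ≈ 1.3092
φ3=240.0° → target in arm frame (0.1563, 0.1837)
  A=-0.0463, B=-0.3720, C=(l²−L²−A²−y'²−z²)/(2L)=0.0190
  θ3 = atan2(B,A) + arccos(C/0.3749) = -0.1745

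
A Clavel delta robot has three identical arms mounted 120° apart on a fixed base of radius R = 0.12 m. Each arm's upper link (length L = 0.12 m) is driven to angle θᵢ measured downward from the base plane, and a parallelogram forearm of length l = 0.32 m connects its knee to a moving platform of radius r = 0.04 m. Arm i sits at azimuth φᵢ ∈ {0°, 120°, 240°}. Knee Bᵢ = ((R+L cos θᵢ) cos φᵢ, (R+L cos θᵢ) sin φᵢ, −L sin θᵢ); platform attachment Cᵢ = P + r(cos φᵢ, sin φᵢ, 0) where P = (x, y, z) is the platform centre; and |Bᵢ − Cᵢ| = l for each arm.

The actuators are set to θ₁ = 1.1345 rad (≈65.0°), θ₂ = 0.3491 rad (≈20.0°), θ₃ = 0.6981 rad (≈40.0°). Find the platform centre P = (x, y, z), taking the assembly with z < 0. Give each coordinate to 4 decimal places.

S1 = (0.1307·cos0.0°, 0.1307·sin0.0°, -0.1088) = (0.1307, 0.0000, -0.1088)
φ2=120.0°: virtual centre (-0.0964, 0.1669, -0.0410), radius l
arm 3 at φ=240.0°: e+L cos θ3 = 0.1719;  S3 = (-0.0860, -0.1489, -0.0771)
|S₂|²−|S₁|² = 0.0099;  |S₃|²−|S₁|² = 0.0066
linear system: -0.4542x+0.3339y = 0.0099−0.1354z; -0.4333x+-0.2978y = 0.0066−0.0633z
det = 0.2799;  x = -0.0184+0.2195z,  y = 0.0047+-0.1070z
into |P−S₁|² = l²: 1.0596z² + 0.1510z + -0.0683 = 0;  Δ = 0.3123;  z = -0.3350 or 0.1924 → z<0 root = -0.3350
x = -0.0920, y = 0.0405

(-0.0920, 0.0405, -0.3350)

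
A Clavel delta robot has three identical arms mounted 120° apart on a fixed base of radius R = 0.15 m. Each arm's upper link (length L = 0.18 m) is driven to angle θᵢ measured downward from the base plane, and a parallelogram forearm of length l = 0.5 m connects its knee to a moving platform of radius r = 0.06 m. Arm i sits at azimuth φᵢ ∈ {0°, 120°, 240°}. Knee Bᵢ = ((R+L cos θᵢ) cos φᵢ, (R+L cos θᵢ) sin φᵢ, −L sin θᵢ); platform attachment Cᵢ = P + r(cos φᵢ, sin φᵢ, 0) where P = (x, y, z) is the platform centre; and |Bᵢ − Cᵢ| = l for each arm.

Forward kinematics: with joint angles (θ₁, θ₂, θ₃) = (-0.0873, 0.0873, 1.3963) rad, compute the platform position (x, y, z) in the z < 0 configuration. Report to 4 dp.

(0.1867, 0.2699, -0.3970)

arm 1 at φ=0.0°: e+L cos θ1 = 0.2693;  O1 = (0.2693, 0.0000, 0.0157)
O2 = (0.2693·cos120.0°, 0.2693·sin120.0°, -0.0157) = (-0.1347, 0.2332, -0.0157)
O3 = (0.1213·cos240.0°, 0.1213·sin240.0°, -0.1773) = (-0.0606, -0.1050, -0.1773)
eliminate P² terms by subtracting sphere 1 from 2 and 3
[-0.8079 0.4665 -0.0628]·P = 0.0000;  [-0.6599 -0.2100 -0.3859]·P = -0.0267
det = 0.4775;  x = 0.0260+-0.4046z,  y = 0.0451+-0.5662z
into |P−O₁|² = l²: 1.4844z² + 0.1144z + -0.1885 = 0;  Δ = 1.1325;  z = -0.3970 or 0.3199 → z<0 root = -0.3970
x = 0.1867, y = 0.2699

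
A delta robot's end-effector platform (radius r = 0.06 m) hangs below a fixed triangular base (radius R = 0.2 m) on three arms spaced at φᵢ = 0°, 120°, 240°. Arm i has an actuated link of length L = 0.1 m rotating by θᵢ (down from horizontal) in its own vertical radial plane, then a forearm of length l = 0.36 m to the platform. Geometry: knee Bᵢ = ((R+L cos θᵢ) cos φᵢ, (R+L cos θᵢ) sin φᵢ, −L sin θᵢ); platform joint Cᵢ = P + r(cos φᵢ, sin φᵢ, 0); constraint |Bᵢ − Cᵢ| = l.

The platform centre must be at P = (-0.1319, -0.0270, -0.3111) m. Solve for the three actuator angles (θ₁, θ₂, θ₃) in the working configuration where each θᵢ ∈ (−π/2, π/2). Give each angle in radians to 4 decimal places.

θ₁ = 1.3964, θ₂ = 0.3494, θ₃ = 0.0005

φ1=0.0° → target in arm frame (-0.1319, -0.0270)
  A cos θ + B sin θ = C:  0.2719·cos θ + -0.3111·sin θ = -0.2592
  θ1 = atan2(B,A) + arccos(C/0.4132) = 1.3964
arm 2 (φ=120.0°): x'=0.0426, y'=0.1277
  A=0.0974, B=-0.3111, C=(l²−L²−A²−y'²−z²)/(2L)=-0.0150
  θ2 = atan2(B,A) + arccos(C/0.3260) = 0.3494
rotate P by −φ3: (0.0893, -0.1007, -0.3111)
  A=0.0507, B=-0.3111, C=(l²−L²−A²−y'²−z²)/(2L)=0.0505
  θ3 = atan2(B,A) + arccos(C/0.3152) = 0.0005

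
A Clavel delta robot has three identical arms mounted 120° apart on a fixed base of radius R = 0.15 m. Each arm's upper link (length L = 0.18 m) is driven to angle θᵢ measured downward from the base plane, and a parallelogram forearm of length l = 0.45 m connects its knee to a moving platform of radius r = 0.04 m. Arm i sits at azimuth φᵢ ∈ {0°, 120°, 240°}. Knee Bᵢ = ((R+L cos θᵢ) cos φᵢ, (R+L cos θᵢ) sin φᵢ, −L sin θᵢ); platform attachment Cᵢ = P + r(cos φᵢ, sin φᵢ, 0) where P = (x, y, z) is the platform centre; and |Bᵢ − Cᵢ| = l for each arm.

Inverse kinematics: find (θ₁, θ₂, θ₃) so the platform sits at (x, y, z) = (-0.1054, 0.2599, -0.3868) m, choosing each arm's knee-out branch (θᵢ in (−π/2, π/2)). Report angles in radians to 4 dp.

arm 1 (φ=0.0°): x'=-0.1054, y'=0.2599
  e−x'=0.2154;  (l²−L²−(e−x')²−y'²−z²)/2L = -0.2596
  √(A²+B²)=0.4427;  θ1 = -1.0627+2.1974 ≈ 1.1347
φ2=120.0° → target in arm frame (0.2778, -0.0387)
  e−x'=-0.1678;  (l²−L²−(e−x')²−y'²−z²)/2L = -0.0254
  θ2 = atan2(B,A) + arccos(C/0.4216) = -0.3489
rotate P by −φ3: (-0.1724, -0.2212, -0.3868)
  A=0.2824, B=-0.3868, C=(l²−L²−A²−y'²−z²)/(2L)=-0.3005
  θ3 = atan2(B,A) + arccos(C/0.4789) = 1.3090

θ₁ = 1.1347, θ₂ = -0.3489, θ₃ = 1.3090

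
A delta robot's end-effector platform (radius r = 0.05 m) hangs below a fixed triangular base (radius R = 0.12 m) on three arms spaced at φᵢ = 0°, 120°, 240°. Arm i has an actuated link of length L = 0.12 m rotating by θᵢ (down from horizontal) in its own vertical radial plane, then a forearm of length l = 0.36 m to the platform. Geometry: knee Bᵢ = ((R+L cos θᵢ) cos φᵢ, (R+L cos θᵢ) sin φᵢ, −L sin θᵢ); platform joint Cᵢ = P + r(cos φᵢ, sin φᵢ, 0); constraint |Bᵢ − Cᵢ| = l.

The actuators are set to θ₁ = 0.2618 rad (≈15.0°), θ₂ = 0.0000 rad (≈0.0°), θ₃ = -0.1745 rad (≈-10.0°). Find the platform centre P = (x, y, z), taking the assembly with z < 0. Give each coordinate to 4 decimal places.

(-0.0461, -0.0192, -0.3057)

S1 = (0.1859·cos0.0°, 0.1859·sin0.0°, -0.0311) = (0.1859, 0.0000, -0.0311)
φ2=120.0°: virtual centre (-0.0950, 0.1645, 0.0000), radius l
φ3=240.0°: virtual centre (-0.0941, -0.1630, 0.0208), radius l
|S₂|²−|S₁|² = 0.0006;  |S₃|²−|S₁|² = 0.0003
plane₁₂: -0.5618x+0.3291y+0.0621z = 0.0006
Cramer: x(z) = -0.0008+0.1481z;  y(z) = 0.0004+0.0640z
sphere 1 gives Az²+Bz+C=0 with A=1.0260, B=0.0069, C=-0.0938;  B²−4AC=0.3849;  roots -0.3057, 0.2990;  negative root z = -0.3057
x = -0.0461, y = -0.0192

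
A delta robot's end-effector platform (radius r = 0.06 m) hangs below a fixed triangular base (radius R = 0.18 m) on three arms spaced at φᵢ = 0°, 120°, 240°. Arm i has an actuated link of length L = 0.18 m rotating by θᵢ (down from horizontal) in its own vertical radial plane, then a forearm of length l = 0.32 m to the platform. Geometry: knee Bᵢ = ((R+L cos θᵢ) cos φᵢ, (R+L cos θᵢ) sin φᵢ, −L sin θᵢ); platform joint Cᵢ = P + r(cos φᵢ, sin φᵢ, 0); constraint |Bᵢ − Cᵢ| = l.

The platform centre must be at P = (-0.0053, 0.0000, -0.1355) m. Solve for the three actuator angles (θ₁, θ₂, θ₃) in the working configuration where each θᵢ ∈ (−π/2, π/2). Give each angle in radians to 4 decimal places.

θ₁ = 0.1748, θ₂ = 0.0870, θ₃ = 0.0870

arm 1 (φ=0.0°): x'=-0.0053, y'=0.0000
  A cos θ + B sin θ = C:  0.1253·cos θ + -0.1355·sin θ = 0.0998
  θ1 = atan2(B,A) + arccos(C/0.1846) = 0.1748
rotate P by −φ2: (0.0026, 0.0046, -0.1355)
  A=0.1173, B=-0.1355, C=(l²−L²−A²−y'²−z²)/(2L)=0.1051
  θ2 = atan2(B,A) + arccos(C/0.1793) = 0.0870
rotate P by −φ3: (0.0027, -0.0046, -0.1355)
  A cos θ + B sin θ = C:  0.1173·cos θ + -0.1355·sin θ = 0.1051
  γ=atan2(-0.1355,0.1173)=-0.8571;  ψ=arccos(0.5865)=0.9441;  θ3=γ+ψ≈0.0870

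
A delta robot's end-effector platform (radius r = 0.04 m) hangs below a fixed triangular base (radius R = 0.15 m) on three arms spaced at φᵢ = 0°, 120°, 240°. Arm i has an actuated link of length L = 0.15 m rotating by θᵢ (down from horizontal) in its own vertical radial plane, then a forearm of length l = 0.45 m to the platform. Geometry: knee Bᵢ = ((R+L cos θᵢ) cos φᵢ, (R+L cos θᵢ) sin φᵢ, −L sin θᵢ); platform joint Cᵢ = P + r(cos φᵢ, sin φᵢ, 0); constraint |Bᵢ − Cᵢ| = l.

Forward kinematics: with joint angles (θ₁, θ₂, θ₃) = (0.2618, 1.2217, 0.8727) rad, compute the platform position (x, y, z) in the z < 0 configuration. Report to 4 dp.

O1 = (0.2549·cos0.0°, 0.2549·sin0.0°, -0.0388) = (0.2549, 0.0000, -0.0388)
arm 2 at φ=120.0°: ρ2 = 0.1613;  O2 = (-0.0807, 0.1397, -0.1410)
arm 3 at φ=240.0°: ρ3 = 0.2064;  O3 = (-0.1032, -0.1788, -0.1149)
eliminate P² terms by subtracting sphere 1 from 2 and 3
plane₁₂: -0.6711x+0.2794y+-0.2043z = -0.0206
Cramer: x(z) = 0.0235-0.2626z;  y(z) = -0.0172+0.1004z
into |P−O₁|² = l²: 1.0790z² + 0.1957z + -0.1472 = 0;  Δ = 0.6734;  z = -0.4709 or 0.2896 → z<0 root = -0.4709
x = 0.1472, y = -0.0645

(0.1472, -0.0645, -0.4709)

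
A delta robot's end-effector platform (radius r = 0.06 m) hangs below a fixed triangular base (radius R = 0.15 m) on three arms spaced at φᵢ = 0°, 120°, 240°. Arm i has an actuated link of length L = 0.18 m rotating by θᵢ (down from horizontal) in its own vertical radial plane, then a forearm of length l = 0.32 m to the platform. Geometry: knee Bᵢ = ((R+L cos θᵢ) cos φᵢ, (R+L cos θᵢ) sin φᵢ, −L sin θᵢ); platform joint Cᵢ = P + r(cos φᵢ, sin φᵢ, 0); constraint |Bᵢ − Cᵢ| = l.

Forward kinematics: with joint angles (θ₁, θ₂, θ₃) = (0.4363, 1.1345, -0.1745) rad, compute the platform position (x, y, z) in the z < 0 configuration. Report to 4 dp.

O1 = (0.2531·cos0.0°, 0.2531·sin0.0°, -0.0761) = (0.2531, 0.0000, -0.0761)
φ2=120.0°: virtual centre (-0.0830, 0.1438, -0.1631), radius l
arm 3 at φ=240.0°: (R−r)+L cos θ3 = 0.2673;  O3 = (-0.1336, -0.2315, 0.0313)
|O₂|²−|O₁|² = -0.0157;  |O₃|²−|O₁|² = 0.0025
plane₁₂: -0.6723x+0.2876y+-0.1741z = -0.0157
Cramer: x(z) = 0.0122-0.0354z;  y(z) = -0.0259+0.5228z
sphere 1 gives Az²+Bz+C=0 with A=1.2745, B=0.1421, C=-0.0379;  B²−4AC=0.2134;  roots -0.2370, 0.1255;  negative root z = -0.2370
x = 0.0206, y = -0.1498

(0.0206, -0.1498, -0.2370)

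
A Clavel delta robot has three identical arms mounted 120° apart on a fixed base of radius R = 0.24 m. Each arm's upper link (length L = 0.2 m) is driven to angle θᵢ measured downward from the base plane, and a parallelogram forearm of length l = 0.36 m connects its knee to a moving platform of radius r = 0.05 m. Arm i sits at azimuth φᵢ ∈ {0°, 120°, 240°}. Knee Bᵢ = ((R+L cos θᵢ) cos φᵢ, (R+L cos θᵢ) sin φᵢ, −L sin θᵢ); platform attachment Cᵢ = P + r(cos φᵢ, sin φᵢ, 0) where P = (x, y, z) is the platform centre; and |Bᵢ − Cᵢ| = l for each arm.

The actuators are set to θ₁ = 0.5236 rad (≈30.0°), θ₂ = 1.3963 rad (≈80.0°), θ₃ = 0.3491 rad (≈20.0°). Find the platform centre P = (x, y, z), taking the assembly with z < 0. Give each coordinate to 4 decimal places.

φ1=0.0°: virtual centre (0.3632, 0.0000, -0.1000), radius l
φ2=120.0°: virtual centre (-0.1124, 0.1946, -0.1970), radius l
φ3=240.0°: virtual centre (-0.1890, -0.3273, -0.0684), radius l
subtract pairs → two planes through P
linear system: -0.9511x+0.3892y = -0.0526−-0.1939z; -1.1043x+-0.6546y = 0.0056−0.0632z
det = 1.0525;  x = 0.0307+-0.0973z,  y = -0.0603+0.2606z
quadratic in z: (1.0774)z²+(0.2333)z+(-0.0054)=0, √Δ=0.2786 → z ∈ {-0.2375, 0.0210}; z = -0.2375 (taking z<0)
x = 0.0538, y = -0.1222

(0.0538, -0.1222, -0.2375)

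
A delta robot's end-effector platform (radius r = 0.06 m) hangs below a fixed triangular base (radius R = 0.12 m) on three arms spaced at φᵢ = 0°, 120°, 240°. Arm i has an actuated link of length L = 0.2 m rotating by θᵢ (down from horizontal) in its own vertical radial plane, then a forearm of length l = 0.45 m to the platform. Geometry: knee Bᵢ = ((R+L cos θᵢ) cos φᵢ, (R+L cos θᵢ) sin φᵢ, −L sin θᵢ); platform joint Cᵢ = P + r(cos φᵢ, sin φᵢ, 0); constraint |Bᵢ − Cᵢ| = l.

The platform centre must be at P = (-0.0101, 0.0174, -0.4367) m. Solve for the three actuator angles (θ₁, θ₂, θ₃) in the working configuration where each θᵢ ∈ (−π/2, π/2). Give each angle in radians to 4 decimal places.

arm 1 (φ=0.0°): x'=-0.0101, y'=0.0174
  A cos θ + B sin θ = C:  0.0701·cos θ + -0.4367·sin θ = -0.0836
  θ1 = atan2(B,A) + arccos(C/0.4423) = 0.3492
rotate P by −φ2: (0.0201, 0.0000, -0.4367)
  e−x'=0.0399;  (l²−L²−(e−x')²−y'²−z²)/2L = -0.0745
  θ2 = atan2(B,A) + arccos(C/0.4385) = 0.2618
arm 3 (φ=240.0°): x'=-0.0100, y'=-0.0174
  A cos θ + B sin θ = C:  0.0700·cos θ + -0.4367·sin θ = -0.0835
  √(A²+B²)=0.4423;  θ3 = -1.4118+1.7608 ≈ 0.3490

θ₁ = 0.3492, θ₂ = 0.2618, θ₃ = 0.3490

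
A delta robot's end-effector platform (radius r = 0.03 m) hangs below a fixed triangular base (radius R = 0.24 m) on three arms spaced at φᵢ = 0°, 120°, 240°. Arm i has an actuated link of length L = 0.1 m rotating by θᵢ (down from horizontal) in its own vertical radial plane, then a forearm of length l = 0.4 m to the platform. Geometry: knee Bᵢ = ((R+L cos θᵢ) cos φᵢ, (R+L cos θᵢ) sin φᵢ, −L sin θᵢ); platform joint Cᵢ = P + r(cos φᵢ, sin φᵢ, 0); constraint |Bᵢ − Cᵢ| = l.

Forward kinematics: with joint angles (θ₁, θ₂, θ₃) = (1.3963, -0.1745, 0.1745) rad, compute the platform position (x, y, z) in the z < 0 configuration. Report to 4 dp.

arm 1 at φ=0.0°: ρ1 = 0.2274;  centre 1 = (0.2274, 0.0000, -0.0985)
φ2=120.0°: virtual centre (-0.1542, 0.2672, 0.0174), radius l
arm 3 at φ=240.0°: ρ3 = 0.3085;  centre 3 = (-0.1542, -0.2672, -0.0174)
eliminate P² terms by subtracting sphere 1 from 2 and 3
plane₁₂: -0.7632x+0.5343y+0.2317z = 0.0341
det = 0.8156;  x = -0.0446+0.2581z,  y = 0.0000+-0.0650z
into |P−centre ₁|² = l²: 1.0708z² + 0.0566z + -0.0763 = 0;  Δ = 0.3301;  z = -0.2947 or 0.2419 → z<0 root = -0.2947
x = -0.1207, y = 0.0192

(-0.1207, 0.0192, -0.2947)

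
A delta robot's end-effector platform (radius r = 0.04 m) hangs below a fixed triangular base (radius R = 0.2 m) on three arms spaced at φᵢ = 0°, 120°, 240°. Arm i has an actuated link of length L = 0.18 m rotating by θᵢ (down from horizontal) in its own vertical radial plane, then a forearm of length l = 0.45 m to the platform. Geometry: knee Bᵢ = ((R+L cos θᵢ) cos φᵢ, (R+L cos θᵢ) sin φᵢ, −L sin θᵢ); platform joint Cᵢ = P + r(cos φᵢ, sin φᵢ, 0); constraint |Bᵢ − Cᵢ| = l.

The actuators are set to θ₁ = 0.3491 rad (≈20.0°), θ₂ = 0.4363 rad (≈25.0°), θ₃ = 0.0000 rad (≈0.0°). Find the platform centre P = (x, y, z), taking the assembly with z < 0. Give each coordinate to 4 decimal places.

arm 1 at φ=0.0°: (R−r)+L cos θ1 = 0.3291;  S1 = (0.3291, 0.0000, -0.0616)
arm 2 at φ=120.0°: (R−r)+L cos θ2 = 0.3231;  S2 = (-0.1616, 0.2798, -0.0761)
arm 3 at φ=240.0°: (R−r)+L cos θ3 = 0.3400;  S3 = (-0.1700, -0.2944, 0.0000)
subtract pairs → two planes through P
linear system: -0.9814x+0.5597y = -0.0019−-0.0290z; -0.9983x+-0.5889y = 0.0035−0.1231z
Cramer: x(z) = -0.0007+0.0456z;  y(z) = -0.0047+0.1318z
quadratic in z: (1.0194)z²+(0.0918)z+(-0.0899)=0, √Δ=0.6123 → z ∈ {-0.3454, 0.2553}; z = -0.3454 (taking z<0)
x = -0.0165, y = -0.0502

(-0.0165, -0.0502, -0.3454)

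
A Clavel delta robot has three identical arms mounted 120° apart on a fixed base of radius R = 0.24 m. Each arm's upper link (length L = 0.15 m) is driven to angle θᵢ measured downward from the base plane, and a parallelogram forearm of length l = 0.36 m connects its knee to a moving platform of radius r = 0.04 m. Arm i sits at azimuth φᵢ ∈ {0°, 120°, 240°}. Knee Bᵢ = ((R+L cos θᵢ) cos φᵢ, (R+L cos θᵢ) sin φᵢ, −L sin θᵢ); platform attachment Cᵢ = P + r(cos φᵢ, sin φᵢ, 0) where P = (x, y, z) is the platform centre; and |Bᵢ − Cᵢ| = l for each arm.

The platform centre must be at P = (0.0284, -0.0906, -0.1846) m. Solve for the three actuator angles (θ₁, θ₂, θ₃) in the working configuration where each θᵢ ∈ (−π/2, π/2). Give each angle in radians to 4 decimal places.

arm 1 (φ=0.0°): x'=0.0284, y'=-0.0906
  A=0.1716, B=-0.1846, C=(l²−L²−A²−y'²−z²)/(2L)=0.1179
  θ1 = atan2(B,A) + arccos(C/0.2520) = 0.2622
φ2=120.0° → target in arm frame (-0.0927, 0.0207)
  e−x'=0.2927;  (l²−L²−(e−x')²−y'²−z²)/2L = -0.0435
  θ2 = atan2(B,A) + arccos(C/0.3460) = 1.1342
rotate P by −φ3: (0.0643, 0.0699, -0.1846)
  e−x'=0.1357;  (l²−L²−(e−x')²−y'²−z²)/2L = 0.1657
  γ=atan2(-0.1846,0.1357)=-0.9368;  ψ=arccos(0.7232)=0.7624;  θ3=γ+ψ≈-0.1744

θ₁ = 0.2622, θ₂ = 1.1342, θ₃ = -0.1744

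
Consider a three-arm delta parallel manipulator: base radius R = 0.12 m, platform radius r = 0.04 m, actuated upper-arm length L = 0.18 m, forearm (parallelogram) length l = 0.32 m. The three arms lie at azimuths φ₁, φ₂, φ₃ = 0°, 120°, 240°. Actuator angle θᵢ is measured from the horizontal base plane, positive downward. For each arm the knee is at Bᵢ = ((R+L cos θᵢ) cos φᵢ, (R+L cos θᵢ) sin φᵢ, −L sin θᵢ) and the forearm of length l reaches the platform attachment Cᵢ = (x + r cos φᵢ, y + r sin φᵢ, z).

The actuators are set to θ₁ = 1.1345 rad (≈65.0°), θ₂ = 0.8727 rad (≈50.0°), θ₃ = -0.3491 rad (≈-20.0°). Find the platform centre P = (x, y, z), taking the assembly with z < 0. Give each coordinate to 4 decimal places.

(-0.1240, -0.1303, -0.2468)

arm 1 at φ=0.0°: (R−r)+L cos θ1 = 0.1561;  centre 1 = (0.1561, 0.0000, -0.1631)
arm 2 at φ=120.0°: (R−r)+L cos θ2 = 0.1957;  centre 2 = (-0.0978, 0.1695, -0.1379)
centre 3 = (0.2491·cos240.0°, 0.2491·sin240.0°, 0.0616) = (-0.1246, -0.2158, 0.0616)
|centre ₂|²−|centre ₁|² = 0.0063;  |centre ₃|²−|centre ₁|² = 0.0149
plane₁₂: -0.5078x+0.3390y+0.0505z = 0.0063
Cramer: x(z) = -0.0190+0.4253z;  y(z) = -0.0098+0.4883z
into |P−centre ₁|² = l²: 1.4193z² + 0.1678z + -0.0450 = 0;  Δ = 0.2838;  z = -0.2468 or 0.1286 → z<0 root = -0.2468
x = -0.1240, y = -0.1303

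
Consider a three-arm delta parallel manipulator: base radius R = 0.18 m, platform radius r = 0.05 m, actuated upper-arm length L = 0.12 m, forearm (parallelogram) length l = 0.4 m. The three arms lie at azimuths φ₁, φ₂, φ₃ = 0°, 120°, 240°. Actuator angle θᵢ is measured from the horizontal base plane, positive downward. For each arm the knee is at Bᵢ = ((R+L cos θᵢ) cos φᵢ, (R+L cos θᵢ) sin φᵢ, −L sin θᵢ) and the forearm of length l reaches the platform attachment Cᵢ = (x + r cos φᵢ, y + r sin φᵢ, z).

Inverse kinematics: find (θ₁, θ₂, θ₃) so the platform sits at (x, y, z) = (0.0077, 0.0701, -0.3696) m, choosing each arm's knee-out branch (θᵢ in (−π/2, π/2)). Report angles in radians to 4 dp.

θ₁ = 0.4362, θ₂ = 0.1743, θ₃ = 0.7850

arm 1 (φ=0.0°): x'=0.0077, y'=0.0701
  A=0.1223, B=-0.3696, C=(l²−L²−A²−y'²−z²)/(2L)=-0.0453
  γ=atan2(-0.3696,0.1223)=-1.2512;  ψ=arccos(-0.1164)=1.6875;  θ1=γ+ψ≈0.4362
arm 2 (φ=120.0°): x'=0.0569, y'=-0.0417
  A=0.0731, B=-0.3696, C=(l²−L²−A²−y'²−z²)/(2L)=0.0079
  √(A²+B²)=0.3768;  θ2 = -1.3754+1.5497 ≈ 0.1743
φ3=240.0° → target in arm frame (-0.0646, -0.0284)
  e−x'=0.1946;  (l²−L²−(e−x')²−y'²−z²)/2L = -0.1236
  γ=atan2(-0.3696,0.1946)=-1.0863;  ψ=arccos(-0.2959)=1.8712;  θ3=γ+ψ≈0.7850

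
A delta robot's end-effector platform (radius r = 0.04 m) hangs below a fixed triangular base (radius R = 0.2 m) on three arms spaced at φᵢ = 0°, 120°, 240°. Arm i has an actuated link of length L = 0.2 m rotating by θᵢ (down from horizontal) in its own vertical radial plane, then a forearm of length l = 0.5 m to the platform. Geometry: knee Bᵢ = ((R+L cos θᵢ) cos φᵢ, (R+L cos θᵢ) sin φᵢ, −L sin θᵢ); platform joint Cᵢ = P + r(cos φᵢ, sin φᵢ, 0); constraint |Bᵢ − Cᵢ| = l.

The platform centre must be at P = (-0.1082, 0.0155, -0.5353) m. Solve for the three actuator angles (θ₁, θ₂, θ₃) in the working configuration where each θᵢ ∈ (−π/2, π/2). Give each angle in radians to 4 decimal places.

θ₁ = 1.1345, θ₂ = 0.6107, θ₃ = 0.6982

arm 1 (φ=0.0°): x'=-0.1082, y'=0.0155
  e−x'=0.2682;  (l²−L²−(e−x')²−y'²−z²)/2L = -0.3718
  θ1 = atan2(B,A) + arccos(C/0.5987) = 1.1345
arm 2 (φ=120.0°): x'=0.0675, y'=0.0860
  e−x'=0.0925;  (l²−L²−(e−x')²−y'²−z²)/2L = -0.2312
  γ=atan2(-0.5353,0.0925)=-1.3997;  ψ=arccos(-0.4256)=2.0105;  θ2=γ+ψ≈0.6107
rotate P by −φ3: (0.0407, -0.1015, -0.5353)
  A=0.1193, B=-0.5353, C=(l²−L²−A²−y'²−z²)/(2L)=-0.2527
  √(A²+B²)=0.5484;  θ3 = -1.3515+2.0496 ≈ 0.6982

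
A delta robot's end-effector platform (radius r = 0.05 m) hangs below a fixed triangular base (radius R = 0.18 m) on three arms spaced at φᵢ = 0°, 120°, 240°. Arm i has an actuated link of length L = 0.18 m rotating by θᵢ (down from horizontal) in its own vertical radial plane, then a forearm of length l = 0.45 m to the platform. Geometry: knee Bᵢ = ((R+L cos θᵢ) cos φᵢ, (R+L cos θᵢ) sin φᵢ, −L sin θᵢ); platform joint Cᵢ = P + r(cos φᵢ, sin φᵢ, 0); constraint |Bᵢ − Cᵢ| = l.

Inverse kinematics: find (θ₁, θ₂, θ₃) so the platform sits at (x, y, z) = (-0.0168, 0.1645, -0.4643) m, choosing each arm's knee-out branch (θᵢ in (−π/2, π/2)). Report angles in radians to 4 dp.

θ₁ = 0.8727, θ₂ = 0.2617, θ₃ = 1.2219

arm 1 (φ=0.0°): x'=-0.0168, y'=0.1645
  A cos θ + B sin θ = C:  0.1468·cos θ + -0.4643·sin θ = -0.2613
  γ=atan2(-0.4643,0.1468)=-1.2646;  ψ=arccos(-0.5367)=2.1373;  θ1=γ+ψ≈0.8727
arm 2 (φ=120.0°): x'=0.1509, y'=-0.0677
  A cos θ + B sin θ = C:  -0.0209·cos θ + -0.4643·sin θ = -0.1403
  √(A²+B²)=0.4648;  θ2 = -1.6157+1.8774 ≈ 0.2617
arm 3 (φ=240.0°): x'=-0.1341, y'=-0.0968
  A=0.2641, B=-0.4643, C=(l²−L²−A²−y'²−z²)/(2L)=-0.3460
  √(A²+B²)=0.5341;  θ3 = -1.0537+2.2755 ≈ 1.2219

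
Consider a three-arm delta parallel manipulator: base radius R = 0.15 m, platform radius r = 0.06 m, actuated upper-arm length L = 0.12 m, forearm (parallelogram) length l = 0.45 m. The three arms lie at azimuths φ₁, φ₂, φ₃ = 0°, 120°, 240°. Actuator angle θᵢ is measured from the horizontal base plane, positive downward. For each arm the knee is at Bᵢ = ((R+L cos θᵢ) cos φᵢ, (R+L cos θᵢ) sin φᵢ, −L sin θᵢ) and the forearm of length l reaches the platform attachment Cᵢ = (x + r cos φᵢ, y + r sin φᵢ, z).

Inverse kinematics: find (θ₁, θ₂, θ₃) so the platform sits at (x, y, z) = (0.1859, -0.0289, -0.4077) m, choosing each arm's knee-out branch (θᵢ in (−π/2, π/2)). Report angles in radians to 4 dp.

φ1=0.0° → target in arm frame (0.1859, -0.0289)
  A cos θ + B sin θ = C:  -0.0959·cos θ + -0.4077·sin θ = 0.0494
  θ1 = atan2(B,A) + arccos(C/0.4188) = -0.3492
rotate P by −φ2: (-0.1180, -0.1465, -0.4077)
  A cos θ + B sin θ = C:  0.2080·cos θ + -0.4077·sin θ = -0.1785
  θ2 = atan2(B,A) + arccos(C/0.4577) = 0.8724
φ3=240.0° → target in arm frame (-0.0679, 0.1754)
  e−x'=0.1579;  (l²−L²−(e−x')²−y'²−z²)/2L = -0.1410
  √(A²+B²)=0.4372;  θ3 = -1.2012+1.8992 ≈ 0.6979

θ₁ = -0.3492, θ₂ = 0.8724, θ₃ = 0.6979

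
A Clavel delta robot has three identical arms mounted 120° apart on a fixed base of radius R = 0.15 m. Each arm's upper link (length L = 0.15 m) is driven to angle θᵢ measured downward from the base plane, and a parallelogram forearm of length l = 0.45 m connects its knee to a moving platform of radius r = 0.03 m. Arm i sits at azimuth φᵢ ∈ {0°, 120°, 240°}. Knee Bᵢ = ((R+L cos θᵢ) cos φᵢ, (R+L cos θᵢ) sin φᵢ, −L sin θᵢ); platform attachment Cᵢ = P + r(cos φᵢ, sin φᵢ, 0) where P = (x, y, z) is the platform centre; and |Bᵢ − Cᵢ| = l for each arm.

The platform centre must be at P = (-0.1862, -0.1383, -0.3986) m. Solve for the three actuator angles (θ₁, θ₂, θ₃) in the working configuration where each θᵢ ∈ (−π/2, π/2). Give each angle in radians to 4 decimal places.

arm 1 (φ=0.0°): x'=-0.1862, y'=-0.1383
  A=0.3062, B=-0.3986, C=(l²−L²−A²−y'²−z²)/(2L)=-0.3059
  θ1 = atan2(B,A) + arccos(C/0.5026) = 1.3093
arm 2 (φ=120.0°): x'=-0.0267, y'=0.2304
  e−x'=0.1467;  (l²−L²−(e−x')²−y'²−z²)/2L = -0.1783
  θ2 = atan2(B,A) + arccos(C/0.4247) = 0.7857
rotate P by −φ3: (0.2129, -0.0921, -0.3986)
  A cos θ + B sin θ = C:  -0.0929·cos θ + -0.3986·sin θ = 0.0134
  θ3 = atan2(B,A) + arccos(C/0.4093) = -0.2616

θ₁ = 1.3093, θ₂ = 0.7857, θ₃ = -0.2616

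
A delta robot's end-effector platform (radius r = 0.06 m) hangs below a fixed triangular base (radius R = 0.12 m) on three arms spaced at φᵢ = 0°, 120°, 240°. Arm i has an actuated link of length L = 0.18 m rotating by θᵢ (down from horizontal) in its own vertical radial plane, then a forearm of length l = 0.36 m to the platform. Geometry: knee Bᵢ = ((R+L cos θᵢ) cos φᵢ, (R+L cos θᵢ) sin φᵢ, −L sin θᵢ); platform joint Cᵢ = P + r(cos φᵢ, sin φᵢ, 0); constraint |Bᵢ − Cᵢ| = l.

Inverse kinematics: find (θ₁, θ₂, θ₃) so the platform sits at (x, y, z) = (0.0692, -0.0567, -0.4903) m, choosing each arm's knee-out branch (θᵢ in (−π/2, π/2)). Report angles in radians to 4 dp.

θ₁ = 0.9600, θ₂ = 1.3963, θ₃ = 1.1346

arm 1 (φ=0.0°): x'=0.0692, y'=-0.0567
  A cos θ + B sin θ = C:  -0.0092·cos θ + -0.4903·sin θ = -0.4069
  √(A²+B²)=0.4904;  θ1 = -1.5896+2.5496 ≈ 0.9600
φ2=120.0° → target in arm frame (-0.0837, -0.0316)
  e−x'=0.1437;  (l²−L²−(e−x')²−y'²−z²)/2L = -0.4579
  √(A²+B²)=0.5109;  θ2 = -1.2857+2.6819 ≈ 1.3963
arm 3 (φ=240.0°): x'=0.0145, y'=0.0883
  e−x'=0.0455;  (l²−L²−(e−x')²−y'²−z²)/2L = -0.4252
  γ=atan2(-0.4903,0.0455)=-1.4783;  ψ=arccos(-0.8634)=2.6128;  θ3=γ+ψ≈1.1346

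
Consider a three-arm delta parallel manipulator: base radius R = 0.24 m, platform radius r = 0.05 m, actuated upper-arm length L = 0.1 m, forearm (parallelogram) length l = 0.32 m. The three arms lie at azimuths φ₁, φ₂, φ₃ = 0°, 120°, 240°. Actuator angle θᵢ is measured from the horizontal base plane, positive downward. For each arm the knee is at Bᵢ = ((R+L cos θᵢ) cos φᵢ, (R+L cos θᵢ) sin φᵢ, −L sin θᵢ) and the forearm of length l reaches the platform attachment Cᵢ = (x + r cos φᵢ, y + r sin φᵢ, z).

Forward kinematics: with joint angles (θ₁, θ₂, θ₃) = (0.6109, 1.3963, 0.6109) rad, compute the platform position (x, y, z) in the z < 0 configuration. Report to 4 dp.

centre 1 = (0.2719·cos0.0°, 0.2719·sin0.0°, -0.0574) = (0.2719, 0.0000, -0.0574)
arm 2 at φ=120.0°: e+L cos θ2 = 0.2074;  centre 2 = (-0.1037, 0.1796, -0.0985)
φ3=240.0°: virtual centre (-0.1360, -0.2355, -0.0574), radius l
eliminate P² terms by subtracting sphere 1 from 2 and 3
linear system: -0.7512x+0.3592y = -0.0245−-0.0822z; -0.8157x+-0.4710y = 0.0000−0.0000z
Cramer: x(z) = 0.0179-0.0599z;  y(z) = -0.0309+0.1037z
into |P−centre ₁|² = l²: 1.0143z² + 0.1387z + -0.0336 = 0;  Δ = 0.1556;  z = -0.2628 or 0.1261 → z<0 root = -0.2628
x = 0.0336, y = -0.0582

(0.0336, -0.0582, -0.2628)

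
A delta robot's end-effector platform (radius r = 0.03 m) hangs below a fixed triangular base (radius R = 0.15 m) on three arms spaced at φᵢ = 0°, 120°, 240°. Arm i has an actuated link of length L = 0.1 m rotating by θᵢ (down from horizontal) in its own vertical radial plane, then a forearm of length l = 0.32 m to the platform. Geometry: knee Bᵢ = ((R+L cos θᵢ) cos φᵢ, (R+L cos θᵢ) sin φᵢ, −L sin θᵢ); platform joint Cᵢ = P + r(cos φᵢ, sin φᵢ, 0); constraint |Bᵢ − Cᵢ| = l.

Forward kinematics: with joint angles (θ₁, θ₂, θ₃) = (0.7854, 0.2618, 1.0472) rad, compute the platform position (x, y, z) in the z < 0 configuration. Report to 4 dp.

φ1=0.0°: virtual centre (0.1907, 0.0000, -0.0707), radius l
arm 2 at φ=120.0°: e+L cos θ2 = 0.2166;  centre 2 = (-0.1083, 0.1876, -0.0259)
arm 3 at φ=240.0°: e+L cos θ3 = 0.1700;  centre 3 = (-0.0850, -0.1472, -0.0866)
subtract pairs → two planes through P
plane₁₂: -0.5980x+0.3751y+0.0897z = 0.0062
det = 0.3829;  x = 0.0001+0.0378z,  y = 0.0167+-0.1787z
sphere 1 gives Az²+Bz+C=0 with A=1.0334, B=0.1210, C=-0.0608;  B²−4AC=0.2659;  roots -0.3081, 0.1909;  negative root z = -0.3081
x = -0.0116, y = 0.0718

(-0.0116, 0.0718, -0.3081)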